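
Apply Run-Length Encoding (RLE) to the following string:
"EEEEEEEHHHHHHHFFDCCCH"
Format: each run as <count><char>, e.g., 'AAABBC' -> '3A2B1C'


Scanning runs left to right:
  i=0: run of 'E' x 7 -> '7E'
  i=7: run of 'H' x 7 -> '7H'
  i=14: run of 'F' x 2 -> '2F'
  i=16: run of 'D' x 1 -> '1D'
  i=17: run of 'C' x 3 -> '3C'
  i=20: run of 'H' x 1 -> '1H'

RLE = 7E7H2F1D3C1H


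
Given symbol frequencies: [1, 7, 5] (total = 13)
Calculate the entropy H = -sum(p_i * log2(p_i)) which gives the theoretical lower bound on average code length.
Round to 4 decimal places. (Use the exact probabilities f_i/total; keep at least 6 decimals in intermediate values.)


Per-symbol terms -p_i * log2(p_i) with p_i = f_i/13:
  p = 1/13 = 0.076923: log2(p) = -3.700440, -p*log2(p) = 0.284649
  p = 7/13 = 0.538462: log2(p) = -0.893085, -p*log2(p) = 0.480892
  p = 5/13 = 0.384615: log2(p) = -1.378512, -p*log2(p) = 0.530197
H = 0.284649 + 0.480892 + 0.530197 = 1.295738

H = 1.2957 bits/symbol


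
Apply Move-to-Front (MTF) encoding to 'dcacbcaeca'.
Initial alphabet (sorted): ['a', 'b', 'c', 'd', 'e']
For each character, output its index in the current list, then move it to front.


MTF encoding:
'd': index 3 in ['a', 'b', 'c', 'd', 'e'] -> ['d', 'a', 'b', 'c', 'e']
'c': index 3 in ['d', 'a', 'b', 'c', 'e'] -> ['c', 'd', 'a', 'b', 'e']
'a': index 2 in ['c', 'd', 'a', 'b', 'e'] -> ['a', 'c', 'd', 'b', 'e']
'c': index 1 in ['a', 'c', 'd', 'b', 'e'] -> ['c', 'a', 'd', 'b', 'e']
'b': index 3 in ['c', 'a', 'd', 'b', 'e'] -> ['b', 'c', 'a', 'd', 'e']
'c': index 1 in ['b', 'c', 'a', 'd', 'e'] -> ['c', 'b', 'a', 'd', 'e']
'a': index 2 in ['c', 'b', 'a', 'd', 'e'] -> ['a', 'c', 'b', 'd', 'e']
'e': index 4 in ['a', 'c', 'b', 'd', 'e'] -> ['e', 'a', 'c', 'b', 'd']
'c': index 2 in ['e', 'a', 'c', 'b', 'd'] -> ['c', 'e', 'a', 'b', 'd']
'a': index 2 in ['c', 'e', 'a', 'b', 'd'] -> ['a', 'c', 'e', 'b', 'd']


Output: [3, 3, 2, 1, 3, 1, 2, 4, 2, 2]


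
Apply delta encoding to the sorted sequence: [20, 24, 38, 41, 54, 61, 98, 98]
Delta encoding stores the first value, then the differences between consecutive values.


First value: 20
Deltas:
  24 - 20 = 4
  38 - 24 = 14
  41 - 38 = 3
  54 - 41 = 13
  61 - 54 = 7
  98 - 61 = 37
  98 - 98 = 0


Delta encoded: [20, 4, 14, 3, 13, 7, 37, 0]


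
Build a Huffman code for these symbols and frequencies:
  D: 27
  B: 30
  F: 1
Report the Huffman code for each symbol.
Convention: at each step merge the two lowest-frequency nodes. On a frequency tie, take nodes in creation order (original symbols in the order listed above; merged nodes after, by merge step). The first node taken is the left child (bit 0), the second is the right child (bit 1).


Huffman tree construction:
Step 1: Merge F(1) + D(27) = 28
Step 2: Merge (F+D)(28) + B(30) = 58
Read each symbol's code off the tree from the root (left child = 0, right child = 1).

Codes:
  D: 01 (length 2)
  B: 1 (length 1)
  F: 00 (length 2)
Average code length: 86/58 = 1.4828 bits/symbol


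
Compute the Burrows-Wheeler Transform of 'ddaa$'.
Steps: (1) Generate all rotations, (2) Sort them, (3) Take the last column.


Rotations (sorted):
  0: $ddaa -> last char: a
  1: a$dda -> last char: a
  2: aa$dd -> last char: d
  3: daa$d -> last char: d
  4: ddaa$ -> last char: $


BWT = aadd$


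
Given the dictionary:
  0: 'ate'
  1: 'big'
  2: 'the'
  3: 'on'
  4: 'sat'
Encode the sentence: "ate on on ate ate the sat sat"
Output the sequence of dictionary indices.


Look up each word in the dictionary:
  'ate' -> 0
  'on' -> 3
  'on' -> 3
  'ate' -> 0
  'ate' -> 0
  'the' -> 2
  'sat' -> 4
  'sat' -> 4

Encoded: [0, 3, 3, 0, 0, 2, 4, 4]


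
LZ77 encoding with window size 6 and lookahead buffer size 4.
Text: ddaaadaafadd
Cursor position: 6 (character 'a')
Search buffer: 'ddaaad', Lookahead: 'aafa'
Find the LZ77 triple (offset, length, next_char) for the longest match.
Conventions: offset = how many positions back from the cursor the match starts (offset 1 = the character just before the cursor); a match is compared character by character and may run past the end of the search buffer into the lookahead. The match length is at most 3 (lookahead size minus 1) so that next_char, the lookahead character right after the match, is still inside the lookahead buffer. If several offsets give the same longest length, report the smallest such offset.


Try each offset into the search buffer:
  offset=1 (pos 5, char 'd'): match length 0
  offset=2 (pos 4, char 'a'): match length 1
  offset=3 (pos 3, char 'a'): match length 2
  offset=4 (pos 2, char 'a'): match length 2
  offset=5 (pos 1, char 'd'): match length 0
  offset=6 (pos 0, char 'd'): match length 0
Longest match has length 2, found at offsets 3, 4; take the smallest, offset 3.
next_char = character at position 6 + 2 = 8 -> 'f'

Best match: offset=3, length=2 (matching 'aa' starting at position 3)
LZ77 triple: (3, 2, 'f')


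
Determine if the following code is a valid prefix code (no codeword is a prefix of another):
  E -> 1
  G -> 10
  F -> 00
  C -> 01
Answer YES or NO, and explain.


Checking each pair (does one codeword prefix another?):
  E='1' vs G='10': prefix -- VIOLATION

NO -- this is NOT a valid prefix code. E (1) is a prefix of G (10).


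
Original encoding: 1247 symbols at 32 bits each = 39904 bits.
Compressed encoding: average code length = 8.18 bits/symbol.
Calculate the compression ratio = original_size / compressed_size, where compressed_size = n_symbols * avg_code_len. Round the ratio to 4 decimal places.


original_size = n_symbols * orig_bits = 1247 * 32 = 39904 bits
compressed_size = n_symbols * avg_code_len = 1247 * 8.18 = 10200.46 bits
ratio = original_size / compressed_size = 39904 / 10200.46 = 3.912

Compression ratio = 3.912


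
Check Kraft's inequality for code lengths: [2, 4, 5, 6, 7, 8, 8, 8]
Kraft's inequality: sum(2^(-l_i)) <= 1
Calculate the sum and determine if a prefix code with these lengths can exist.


Sum = 2^(-2) + 2^(-4) + 2^(-5) + 2^(-6) + 2^(-7) + 2^(-8) + 2^(-8) + 2^(-8)
    = 0.25 + 0.0625 + 0.03125 + 0.015625 + 0.0078125 + 0.00390625 + 0.00390625 + 0.00390625
    = 97/256 = 0.37890625
Since 0.37890625 <= 1, Kraft's inequality IS satisfied.
A prefix code with these lengths CAN exist.

Kraft sum = 0.37890625. Satisfied.


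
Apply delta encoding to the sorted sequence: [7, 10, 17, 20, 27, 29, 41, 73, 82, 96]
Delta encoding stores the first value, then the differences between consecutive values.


First value: 7
Deltas:
  10 - 7 = 3
  17 - 10 = 7
  20 - 17 = 3
  27 - 20 = 7
  29 - 27 = 2
  41 - 29 = 12
  73 - 41 = 32
  82 - 73 = 9
  96 - 82 = 14


Delta encoded: [7, 3, 7, 3, 7, 2, 12, 32, 9, 14]


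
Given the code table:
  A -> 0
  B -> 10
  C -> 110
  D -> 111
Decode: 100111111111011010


Decoding:
10 -> B
0 -> A
111 -> D
111 -> D
111 -> D
0 -> A
110 -> C
10 -> B


Result: BADDDACB


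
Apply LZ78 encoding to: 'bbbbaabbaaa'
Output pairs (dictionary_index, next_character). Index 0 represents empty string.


LZ78 encoding steps:
Dictionary: {0: ''}
Step 1: w='' (idx 0), next='b' -> output (0, 'b'), add 'b' as idx 1
Step 2: w='b' (idx 1), next='b' -> output (1, 'b'), add 'bb' as idx 2
Step 3: w='b' (idx 1), next='a' -> output (1, 'a'), add 'ba' as idx 3
Step 4: w='' (idx 0), next='a' -> output (0, 'a'), add 'a' as idx 4
Step 5: w='bb' (idx 2), next='a' -> output (2, 'a'), add 'bba' as idx 5
Step 6: w='a' (idx 4), next='a' -> output (4, 'a'), add 'aa' as idx 6


Encoded: [(0, 'b'), (1, 'b'), (1, 'a'), (0, 'a'), (2, 'a'), (4, 'a')]


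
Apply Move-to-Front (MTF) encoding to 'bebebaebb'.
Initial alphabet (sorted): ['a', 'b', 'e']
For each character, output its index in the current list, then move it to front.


MTF encoding:
'b': index 1 in ['a', 'b', 'e'] -> ['b', 'a', 'e']
'e': index 2 in ['b', 'a', 'e'] -> ['e', 'b', 'a']
'b': index 1 in ['e', 'b', 'a'] -> ['b', 'e', 'a']
'e': index 1 in ['b', 'e', 'a'] -> ['e', 'b', 'a']
'b': index 1 in ['e', 'b', 'a'] -> ['b', 'e', 'a']
'a': index 2 in ['b', 'e', 'a'] -> ['a', 'b', 'e']
'e': index 2 in ['a', 'b', 'e'] -> ['e', 'a', 'b']
'b': index 2 in ['e', 'a', 'b'] -> ['b', 'e', 'a']
'b': index 0 in ['b', 'e', 'a'] -> ['b', 'e', 'a']


Output: [1, 2, 1, 1, 1, 2, 2, 2, 0]


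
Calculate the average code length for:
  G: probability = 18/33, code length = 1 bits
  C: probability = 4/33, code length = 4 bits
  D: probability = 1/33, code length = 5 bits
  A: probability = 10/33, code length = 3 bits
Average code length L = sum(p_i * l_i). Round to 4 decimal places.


Weighted contributions p_i * l_i:
  G: (18/33) * 1 = 18/33
  C: (4/33) * 4 = 16/33
  D: (1/33) * 5 = 5/33
  A: (10/33) * 3 = 30/33
Sum = (18 + 16 + 5 + 30)/33 = 69/33

L = 69/33 = 2.0909 bits/symbol


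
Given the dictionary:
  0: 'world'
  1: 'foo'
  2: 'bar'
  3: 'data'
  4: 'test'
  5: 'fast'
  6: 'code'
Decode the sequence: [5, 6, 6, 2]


Look up each index in the dictionary:
  5 -> 'fast'
  6 -> 'code'
  6 -> 'code'
  2 -> 'bar'

Decoded: "fast code code bar"


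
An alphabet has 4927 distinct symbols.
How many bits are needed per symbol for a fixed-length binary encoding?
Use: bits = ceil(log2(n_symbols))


log2(4927) = 12.2665
Bracket: 2^12 = 4096 < 4927 <= 2^13 = 8192
So ceil(log2(4927)) = 13

bits = ceil(log2(4927)) = ceil(12.2665) = 13 bits


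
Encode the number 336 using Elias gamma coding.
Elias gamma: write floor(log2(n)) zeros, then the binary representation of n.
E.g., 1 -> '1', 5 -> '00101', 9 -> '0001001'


num_bits = floor(log2(336)) + 1 = 9
leading_zeros = num_bits - 1 = 8
binary(336) = 101010000

Elias gamma(336) = '00000000' + '101010000' = 00000000101010000 (17 bits)


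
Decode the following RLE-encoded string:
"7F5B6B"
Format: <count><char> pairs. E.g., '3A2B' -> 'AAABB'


Expanding each <count><char> pair:
  7F -> 'FFFFFFF'
  5B -> 'BBBBB'
  6B -> 'BBBBBB'

Decoded = FFFFFFFBBBBBBBBBBB


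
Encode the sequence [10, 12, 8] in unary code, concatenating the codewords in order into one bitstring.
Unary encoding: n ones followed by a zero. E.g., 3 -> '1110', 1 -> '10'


Encode each number as n ones followed by a terminating 0:
  10 -> 11111111110 (11 bits)
  12 -> 1111111111110 (13 bits)
  8 -> 111111110 (9 bits)
Total length = 11 + 13 + 9 = 33 bits.

Unary([10, 12, 8]) = 111111111101111111111110111111110 (33 bits)


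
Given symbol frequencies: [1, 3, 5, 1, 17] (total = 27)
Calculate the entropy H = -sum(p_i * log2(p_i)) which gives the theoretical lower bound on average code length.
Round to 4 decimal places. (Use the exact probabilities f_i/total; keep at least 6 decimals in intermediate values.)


Per-symbol terms -p_i * log2(p_i) with p_i = f_i/27:
  p = 1/27 = 0.037037: log2(p) = -4.754888, -p*log2(p) = 0.176107
  p = 3/27 = 0.111111: log2(p) = -3.169925, -p*log2(p) = 0.352214
  p = 5/27 = 0.185185: log2(p) = -2.432959, -p*log2(p) = 0.450548
  p = 1/27 = 0.037037: log2(p) = -4.754888, -p*log2(p) = 0.176107
  p = 17/27 = 0.629630: log2(p) = -0.667425, -p*log2(p) = 0.420230
H = 0.176107 + 0.352214 + 0.450548 + 0.176107 + 0.420230 = 1.575206

H = 1.5752 bits/symbol


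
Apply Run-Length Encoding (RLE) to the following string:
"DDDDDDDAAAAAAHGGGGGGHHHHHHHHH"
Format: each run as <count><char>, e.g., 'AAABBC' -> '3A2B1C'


Scanning runs left to right:
  i=0: run of 'D' x 7 -> '7D'
  i=7: run of 'A' x 6 -> '6A'
  i=13: run of 'H' x 1 -> '1H'
  i=14: run of 'G' x 6 -> '6G'
  i=20: run of 'H' x 9 -> '9H'

RLE = 7D6A1H6G9H


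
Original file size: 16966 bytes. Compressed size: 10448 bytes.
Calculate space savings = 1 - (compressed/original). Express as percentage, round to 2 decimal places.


ratio = compressed/original = 10448/16966 = 0.61582
savings = 1 - ratio = 1 - 0.61582 = 0.38418
as a percentage: 0.38418 * 100 = 38.42%

Space savings = 1 - 10448/16966 = 38.42%


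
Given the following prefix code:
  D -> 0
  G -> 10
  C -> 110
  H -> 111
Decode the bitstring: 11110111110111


Decoding step by step:
Bits 111 -> H
Bits 10 -> G
Bits 111 -> H
Bits 110 -> C
Bits 111 -> H


Decoded message: HGHCH


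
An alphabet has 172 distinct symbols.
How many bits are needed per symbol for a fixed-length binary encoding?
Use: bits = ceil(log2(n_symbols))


log2(172) = 7.4263
Bracket: 2^7 = 128 < 172 <= 2^8 = 256
So ceil(log2(172)) = 8

bits = ceil(log2(172)) = ceil(7.4263) = 8 bits


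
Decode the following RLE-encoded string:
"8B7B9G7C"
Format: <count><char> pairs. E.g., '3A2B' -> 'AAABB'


Expanding each <count><char> pair:
  8B -> 'BBBBBBBB'
  7B -> 'BBBBBBB'
  9G -> 'GGGGGGGGG'
  7C -> 'CCCCCCC'

Decoded = BBBBBBBBBBBBBBBGGGGGGGGGCCCCCCC


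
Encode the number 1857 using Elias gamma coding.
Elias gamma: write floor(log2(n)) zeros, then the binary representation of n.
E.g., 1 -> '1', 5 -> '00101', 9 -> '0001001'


num_bits = floor(log2(1857)) + 1 = 11
leading_zeros = num_bits - 1 = 10
binary(1857) = 11101000001

Elias gamma(1857) = '0000000000' + '11101000001' = 000000000011101000001 (21 bits)


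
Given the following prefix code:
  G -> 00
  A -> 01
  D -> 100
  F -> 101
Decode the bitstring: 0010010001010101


Decoding step by step:
Bits 00 -> G
Bits 100 -> D
Bits 100 -> D
Bits 01 -> A
Bits 01 -> A
Bits 01 -> A
Bits 01 -> A


Decoded message: GDDAAAA


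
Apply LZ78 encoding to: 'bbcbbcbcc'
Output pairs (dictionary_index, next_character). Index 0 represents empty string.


LZ78 encoding steps:
Dictionary: {0: ''}
Step 1: w='' (idx 0), next='b' -> output (0, 'b'), add 'b' as idx 1
Step 2: w='b' (idx 1), next='c' -> output (1, 'c'), add 'bc' as idx 2
Step 3: w='b' (idx 1), next='b' -> output (1, 'b'), add 'bb' as idx 3
Step 4: w='' (idx 0), next='c' -> output (0, 'c'), add 'c' as idx 4
Step 5: w='bc' (idx 2), next='c' -> output (2, 'c'), add 'bcc' as idx 5


Encoded: [(0, 'b'), (1, 'c'), (1, 'b'), (0, 'c'), (2, 'c')]


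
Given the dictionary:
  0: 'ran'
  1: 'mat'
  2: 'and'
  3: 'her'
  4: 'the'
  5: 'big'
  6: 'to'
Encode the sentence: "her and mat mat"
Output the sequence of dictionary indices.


Look up each word in the dictionary:
  'her' -> 3
  'and' -> 2
  'mat' -> 1
  'mat' -> 1

Encoded: [3, 2, 1, 1]


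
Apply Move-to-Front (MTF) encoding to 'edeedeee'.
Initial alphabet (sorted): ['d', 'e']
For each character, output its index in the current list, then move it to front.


MTF encoding:
'e': index 1 in ['d', 'e'] -> ['e', 'd']
'd': index 1 in ['e', 'd'] -> ['d', 'e']
'e': index 1 in ['d', 'e'] -> ['e', 'd']
'e': index 0 in ['e', 'd'] -> ['e', 'd']
'd': index 1 in ['e', 'd'] -> ['d', 'e']
'e': index 1 in ['d', 'e'] -> ['e', 'd']
'e': index 0 in ['e', 'd'] -> ['e', 'd']
'e': index 0 in ['e', 'd'] -> ['e', 'd']


Output: [1, 1, 1, 0, 1, 1, 0, 0]


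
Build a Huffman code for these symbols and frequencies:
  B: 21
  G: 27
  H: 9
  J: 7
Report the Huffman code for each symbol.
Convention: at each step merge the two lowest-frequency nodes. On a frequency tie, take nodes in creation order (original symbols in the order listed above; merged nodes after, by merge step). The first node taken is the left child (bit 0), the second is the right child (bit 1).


Huffman tree construction:
Step 1: Merge J(7) + H(9) = 16
Step 2: Merge (J+H)(16) + B(21) = 37
Step 3: Merge G(27) + ((J+H)+B)(37) = 64
Read each symbol's code off the tree from the root (left child = 0, right child = 1).

Codes:
  B: 11 (length 2)
  G: 0 (length 1)
  H: 101 (length 3)
  J: 100 (length 3)
Average code length: 117/64 = 1.8281 bits/symbol


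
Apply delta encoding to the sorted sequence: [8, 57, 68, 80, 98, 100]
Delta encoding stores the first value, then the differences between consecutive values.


First value: 8
Deltas:
  57 - 8 = 49
  68 - 57 = 11
  80 - 68 = 12
  98 - 80 = 18
  100 - 98 = 2


Delta encoded: [8, 49, 11, 12, 18, 2]


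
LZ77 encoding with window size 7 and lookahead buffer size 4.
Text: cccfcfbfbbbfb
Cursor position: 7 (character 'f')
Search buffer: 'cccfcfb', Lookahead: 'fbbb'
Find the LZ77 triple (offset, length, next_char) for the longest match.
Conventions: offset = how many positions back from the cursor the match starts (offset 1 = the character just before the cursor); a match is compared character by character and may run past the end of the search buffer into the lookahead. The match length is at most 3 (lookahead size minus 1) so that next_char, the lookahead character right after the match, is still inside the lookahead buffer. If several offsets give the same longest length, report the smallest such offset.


Try each offset into the search buffer:
  offset=1 (pos 6, char 'b'): match length 0
  offset=2 (pos 5, char 'f'): match length 2
  offset=3 (pos 4, char 'c'): match length 0
  offset=4 (pos 3, char 'f'): match length 1
  offset=5 (pos 2, char 'c'): match length 0
  offset=6 (pos 1, char 'c'): match length 0
  offset=7 (pos 0, char 'c'): match length 0
Longest match has length 2 at offset 2.
next_char = character at position 7 + 2 = 9 -> 'b'

Best match: offset=2, length=2 (matching 'fb' starting at position 5)
LZ77 triple: (2, 2, 'b')


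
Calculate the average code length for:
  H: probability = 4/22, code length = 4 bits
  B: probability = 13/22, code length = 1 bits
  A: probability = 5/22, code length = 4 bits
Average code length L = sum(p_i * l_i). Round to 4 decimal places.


Weighted contributions p_i * l_i:
  H: (4/22) * 4 = 16/22
  B: (13/22) * 1 = 13/22
  A: (5/22) * 4 = 20/22
Sum = (16 + 13 + 20)/22 = 49/22

L = 49/22 = 2.2273 bits/symbol


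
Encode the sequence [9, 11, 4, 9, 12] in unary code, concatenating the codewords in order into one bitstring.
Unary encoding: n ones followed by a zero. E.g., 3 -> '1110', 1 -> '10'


Encode each number as n ones followed by a terminating 0:
  9 -> 1111111110 (10 bits)
  11 -> 111111111110 (12 bits)
  4 -> 11110 (5 bits)
  9 -> 1111111110 (10 bits)
  12 -> 1111111111110 (13 bits)
Total length = 10 + 12 + 5 + 10 + 13 = 50 bits.

Unary([9, 11, 4, 9, 12]) = 11111111101111111111101111011111111101111111111110 (50 bits)


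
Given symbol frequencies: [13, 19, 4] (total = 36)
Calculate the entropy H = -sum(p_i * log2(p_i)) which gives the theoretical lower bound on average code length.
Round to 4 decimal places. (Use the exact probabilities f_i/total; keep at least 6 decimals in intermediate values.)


Per-symbol terms -p_i * log2(p_i) with p_i = f_i/36:
  p = 13/36 = 0.361111: log2(p) = -1.469485, -p*log2(p) = 0.530647
  p = 19/36 = 0.527778: log2(p) = -0.921997, -p*log2(p) = 0.486610
  p = 4/36 = 0.111111: log2(p) = -3.169925, -p*log2(p) = 0.352214
H = 0.530647 + 0.486610 + 0.352214 = 1.369471

H = 1.3695 bits/symbol


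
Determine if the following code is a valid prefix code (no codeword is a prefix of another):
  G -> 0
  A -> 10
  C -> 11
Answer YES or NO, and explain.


Checking each pair (does one codeword prefix another?):
  G='0' vs A='10': no prefix
  G='0' vs C='11': no prefix
  A='10' vs G='0': no prefix
  A='10' vs C='11': no prefix
  C='11' vs G='0': no prefix
  C='11' vs A='10': no prefix
No violation found over all pairs.

YES -- this is a valid prefix code. No codeword is a prefix of any other codeword.


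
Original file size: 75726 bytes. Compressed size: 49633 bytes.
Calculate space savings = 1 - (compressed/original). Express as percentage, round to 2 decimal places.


ratio = compressed/original = 49633/75726 = 0.655429
savings = 1 - ratio = 1 - 0.655429 = 0.344571
as a percentage: 0.344571 * 100 = 34.46%

Space savings = 1 - 49633/75726 = 34.46%


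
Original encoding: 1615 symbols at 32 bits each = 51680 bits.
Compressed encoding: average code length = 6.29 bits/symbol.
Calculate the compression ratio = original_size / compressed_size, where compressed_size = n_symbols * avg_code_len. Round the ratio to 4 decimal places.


original_size = n_symbols * orig_bits = 1615 * 32 = 51680 bits
compressed_size = n_symbols * avg_code_len = 1615 * 6.29 = 10158.35 bits
ratio = original_size / compressed_size = 51680 / 10158.35 = 5.0874

Compression ratio = 5.0874


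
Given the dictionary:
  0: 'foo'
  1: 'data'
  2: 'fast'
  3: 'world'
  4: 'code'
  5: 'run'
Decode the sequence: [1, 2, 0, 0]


Look up each index in the dictionary:
  1 -> 'data'
  2 -> 'fast'
  0 -> 'foo'
  0 -> 'foo'

Decoded: "data fast foo foo"


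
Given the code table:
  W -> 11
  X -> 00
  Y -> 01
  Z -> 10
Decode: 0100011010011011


Decoding:
01 -> Y
00 -> X
01 -> Y
10 -> Z
10 -> Z
01 -> Y
10 -> Z
11 -> W


Result: YXYZZYZW


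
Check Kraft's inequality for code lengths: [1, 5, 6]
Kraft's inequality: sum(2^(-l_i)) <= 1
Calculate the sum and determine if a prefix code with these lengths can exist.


Sum = 2^(-1) + 2^(-5) + 2^(-6)
    = 0.5 + 0.03125 + 0.015625
    = 35/64 = 0.546875
Since 0.546875 <= 1, Kraft's inequality IS satisfied.
A prefix code with these lengths CAN exist.

Kraft sum = 0.546875. Satisfied.


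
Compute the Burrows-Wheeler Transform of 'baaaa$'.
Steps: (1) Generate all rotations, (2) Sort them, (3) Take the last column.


Rotations (sorted):
  0: $baaaa -> last char: a
  1: a$baaa -> last char: a
  2: aa$baa -> last char: a
  3: aaa$ba -> last char: a
  4: aaaa$b -> last char: b
  5: baaaa$ -> last char: $


BWT = aaaab$


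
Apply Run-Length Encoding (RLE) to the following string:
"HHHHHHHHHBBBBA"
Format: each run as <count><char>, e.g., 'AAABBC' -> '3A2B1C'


Scanning runs left to right:
  i=0: run of 'H' x 9 -> '9H'
  i=9: run of 'B' x 4 -> '4B'
  i=13: run of 'A' x 1 -> '1A'

RLE = 9H4B1A


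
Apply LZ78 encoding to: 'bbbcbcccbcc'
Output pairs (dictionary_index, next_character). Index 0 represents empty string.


LZ78 encoding steps:
Dictionary: {0: ''}
Step 1: w='' (idx 0), next='b' -> output (0, 'b'), add 'b' as idx 1
Step 2: w='b' (idx 1), next='b' -> output (1, 'b'), add 'bb' as idx 2
Step 3: w='' (idx 0), next='c' -> output (0, 'c'), add 'c' as idx 3
Step 4: w='b' (idx 1), next='c' -> output (1, 'c'), add 'bc' as idx 4
Step 5: w='c' (idx 3), next='c' -> output (3, 'c'), add 'cc' as idx 5
Step 6: w='bc' (idx 4), next='c' -> output (4, 'c'), add 'bcc' as idx 6


Encoded: [(0, 'b'), (1, 'b'), (0, 'c'), (1, 'c'), (3, 'c'), (4, 'c')]


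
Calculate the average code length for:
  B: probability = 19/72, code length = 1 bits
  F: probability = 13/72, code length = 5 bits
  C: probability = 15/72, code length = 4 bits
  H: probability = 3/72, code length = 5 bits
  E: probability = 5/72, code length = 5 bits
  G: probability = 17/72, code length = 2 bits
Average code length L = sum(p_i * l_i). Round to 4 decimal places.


Weighted contributions p_i * l_i:
  B: (19/72) * 1 = 19/72
  F: (13/72) * 5 = 65/72
  C: (15/72) * 4 = 60/72
  H: (3/72) * 5 = 15/72
  E: (5/72) * 5 = 25/72
  G: (17/72) * 2 = 34/72
Sum = (19 + 65 + 60 + 15 + 25 + 34)/72 = 218/72

L = 218/72 = 3.0278 bits/symbol


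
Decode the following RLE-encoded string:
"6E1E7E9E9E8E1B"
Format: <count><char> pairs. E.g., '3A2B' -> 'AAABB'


Expanding each <count><char> pair:
  6E -> 'EEEEEE'
  1E -> 'E'
  7E -> 'EEEEEEE'
  9E -> 'EEEEEEEEE'
  9E -> 'EEEEEEEEE'
  8E -> 'EEEEEEEE'
  1B -> 'B'

Decoded = EEEEEEEEEEEEEEEEEEEEEEEEEEEEEEEEEEEEEEEEB


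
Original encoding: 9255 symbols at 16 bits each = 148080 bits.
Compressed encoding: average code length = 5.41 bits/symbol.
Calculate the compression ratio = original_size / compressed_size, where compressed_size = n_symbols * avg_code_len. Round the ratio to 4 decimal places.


original_size = n_symbols * orig_bits = 9255 * 16 = 148080 bits
compressed_size = n_symbols * avg_code_len = 9255 * 5.41 = 50069.55 bits
ratio = original_size / compressed_size = 148080 / 50069.55 = 2.9575

Compression ratio = 2.9575


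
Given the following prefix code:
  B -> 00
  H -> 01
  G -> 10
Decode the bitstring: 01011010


Decoding step by step:
Bits 01 -> H
Bits 01 -> H
Bits 10 -> G
Bits 10 -> G


Decoded message: HHGG


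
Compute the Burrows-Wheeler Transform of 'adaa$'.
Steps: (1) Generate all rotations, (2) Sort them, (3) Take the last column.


Rotations (sorted):
  0: $adaa -> last char: a
  1: a$ada -> last char: a
  2: aa$ad -> last char: d
  3: adaa$ -> last char: $
  4: daa$a -> last char: a


BWT = aad$a


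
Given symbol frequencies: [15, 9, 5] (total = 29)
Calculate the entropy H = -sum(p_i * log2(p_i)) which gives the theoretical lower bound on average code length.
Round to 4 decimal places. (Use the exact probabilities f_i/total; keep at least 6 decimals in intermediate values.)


Per-symbol terms -p_i * log2(p_i) with p_i = f_i/29:
  p = 15/29 = 0.517241: log2(p) = -0.951090, -p*log2(p) = 0.491943
  p = 9/29 = 0.310345: log2(p) = -1.688056, -p*log2(p) = 0.523879
  p = 5/29 = 0.172414: log2(p) = -2.536053, -p*log2(p) = 0.437251
H = 0.491943 + 0.523879 + 0.437251 = 1.453073

H = 1.4531 bits/symbol


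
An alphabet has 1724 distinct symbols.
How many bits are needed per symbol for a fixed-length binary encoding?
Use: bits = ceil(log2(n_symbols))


log2(1724) = 10.7515
Bracket: 2^10 = 1024 < 1724 <= 2^11 = 2048
So ceil(log2(1724)) = 11

bits = ceil(log2(1724)) = ceil(10.7515) = 11 bits


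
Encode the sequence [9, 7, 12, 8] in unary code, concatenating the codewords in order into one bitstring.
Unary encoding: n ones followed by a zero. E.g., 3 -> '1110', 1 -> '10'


Encode each number as n ones followed by a terminating 0:
  9 -> 1111111110 (10 bits)
  7 -> 11111110 (8 bits)
  12 -> 1111111111110 (13 bits)
  8 -> 111111110 (9 bits)
Total length = 10 + 8 + 13 + 9 = 40 bits.

Unary([9, 7, 12, 8]) = 1111111110111111101111111111110111111110 (40 bits)


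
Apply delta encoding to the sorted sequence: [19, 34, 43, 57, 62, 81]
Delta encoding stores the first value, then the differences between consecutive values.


First value: 19
Deltas:
  34 - 19 = 15
  43 - 34 = 9
  57 - 43 = 14
  62 - 57 = 5
  81 - 62 = 19


Delta encoded: [19, 15, 9, 14, 5, 19]


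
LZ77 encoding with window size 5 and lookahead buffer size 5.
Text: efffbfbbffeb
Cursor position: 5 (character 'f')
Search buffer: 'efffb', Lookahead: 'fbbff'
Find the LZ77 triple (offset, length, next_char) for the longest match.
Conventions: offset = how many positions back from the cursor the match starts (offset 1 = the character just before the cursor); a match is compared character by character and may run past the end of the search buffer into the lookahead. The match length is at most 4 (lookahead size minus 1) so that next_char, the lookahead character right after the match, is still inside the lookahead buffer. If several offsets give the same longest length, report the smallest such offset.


Try each offset into the search buffer:
  offset=1 (pos 4, char 'b'): match length 0
  offset=2 (pos 3, char 'f'): match length 2
  offset=3 (pos 2, char 'f'): match length 1
  offset=4 (pos 1, char 'f'): match length 1
  offset=5 (pos 0, char 'e'): match length 0
Longest match has length 2 at offset 2.
next_char = character at position 5 + 2 = 7 -> 'b'

Best match: offset=2, length=2 (matching 'fb' starting at position 3)
LZ77 triple: (2, 2, 'b')


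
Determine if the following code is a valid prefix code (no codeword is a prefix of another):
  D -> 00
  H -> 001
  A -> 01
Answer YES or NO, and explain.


Checking each pair (does one codeword prefix another?):
  D='00' vs H='001': prefix -- VIOLATION

NO -- this is NOT a valid prefix code. D (00) is a prefix of H (001).


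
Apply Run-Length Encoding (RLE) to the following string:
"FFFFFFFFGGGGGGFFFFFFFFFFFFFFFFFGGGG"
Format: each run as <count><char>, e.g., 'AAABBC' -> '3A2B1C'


Scanning runs left to right:
  i=0: run of 'F' x 8 -> '8F'
  i=8: run of 'G' x 6 -> '6G'
  i=14: run of 'F' x 17 -> '17F'
  i=31: run of 'G' x 4 -> '4G'

RLE = 8F6G17F4G


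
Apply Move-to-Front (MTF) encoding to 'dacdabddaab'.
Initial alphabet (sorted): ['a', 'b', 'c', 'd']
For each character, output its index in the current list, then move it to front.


MTF encoding:
'd': index 3 in ['a', 'b', 'c', 'd'] -> ['d', 'a', 'b', 'c']
'a': index 1 in ['d', 'a', 'b', 'c'] -> ['a', 'd', 'b', 'c']
'c': index 3 in ['a', 'd', 'b', 'c'] -> ['c', 'a', 'd', 'b']
'd': index 2 in ['c', 'a', 'd', 'b'] -> ['d', 'c', 'a', 'b']
'a': index 2 in ['d', 'c', 'a', 'b'] -> ['a', 'd', 'c', 'b']
'b': index 3 in ['a', 'd', 'c', 'b'] -> ['b', 'a', 'd', 'c']
'd': index 2 in ['b', 'a', 'd', 'c'] -> ['d', 'b', 'a', 'c']
'd': index 0 in ['d', 'b', 'a', 'c'] -> ['d', 'b', 'a', 'c']
'a': index 2 in ['d', 'b', 'a', 'c'] -> ['a', 'd', 'b', 'c']
'a': index 0 in ['a', 'd', 'b', 'c'] -> ['a', 'd', 'b', 'c']
'b': index 2 in ['a', 'd', 'b', 'c'] -> ['b', 'a', 'd', 'c']


Output: [3, 1, 3, 2, 2, 3, 2, 0, 2, 0, 2]


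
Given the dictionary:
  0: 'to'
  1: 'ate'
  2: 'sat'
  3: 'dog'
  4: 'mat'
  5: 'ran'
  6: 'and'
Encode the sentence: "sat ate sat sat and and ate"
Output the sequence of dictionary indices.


Look up each word in the dictionary:
  'sat' -> 2
  'ate' -> 1
  'sat' -> 2
  'sat' -> 2
  'and' -> 6
  'and' -> 6
  'ate' -> 1

Encoded: [2, 1, 2, 2, 6, 6, 1]


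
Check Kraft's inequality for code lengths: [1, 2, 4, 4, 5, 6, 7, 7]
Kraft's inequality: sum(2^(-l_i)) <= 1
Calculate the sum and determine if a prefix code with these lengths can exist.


Sum = 2^(-1) + 2^(-2) + 2^(-4) + 2^(-4) + 2^(-5) + 2^(-6) + 2^(-7) + 2^(-7)
    = 0.5 + 0.25 + 0.0625 + 0.0625 + 0.03125 + 0.015625 + 0.0078125 + 0.0078125
    = 120/128 = 0.9375
Since 0.9375 <= 1, Kraft's inequality IS satisfied.
A prefix code with these lengths CAN exist.

Kraft sum = 0.9375. Satisfied.


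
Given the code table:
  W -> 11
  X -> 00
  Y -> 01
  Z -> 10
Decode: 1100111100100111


Decoding:
11 -> W
00 -> X
11 -> W
11 -> W
00 -> X
10 -> Z
01 -> Y
11 -> W


Result: WXWWXZYW


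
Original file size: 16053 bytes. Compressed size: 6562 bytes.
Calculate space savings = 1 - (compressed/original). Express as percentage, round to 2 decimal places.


ratio = compressed/original = 6562/16053 = 0.408771
savings = 1 - ratio = 1 - 0.408771 = 0.591229
as a percentage: 0.591229 * 100 = 59.12%

Space savings = 1 - 6562/16053 = 59.12%


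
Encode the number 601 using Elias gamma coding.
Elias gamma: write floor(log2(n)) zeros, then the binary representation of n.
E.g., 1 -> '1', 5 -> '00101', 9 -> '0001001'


num_bits = floor(log2(601)) + 1 = 10
leading_zeros = num_bits - 1 = 9
binary(601) = 1001011001

Elias gamma(601) = '000000000' + '1001011001' = 0000000001001011001 (19 bits)


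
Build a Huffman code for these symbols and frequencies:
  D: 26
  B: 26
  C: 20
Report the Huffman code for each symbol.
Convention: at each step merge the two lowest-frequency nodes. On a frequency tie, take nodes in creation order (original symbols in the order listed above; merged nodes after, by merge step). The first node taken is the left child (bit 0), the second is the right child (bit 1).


Huffman tree construction:
Step 1: Merge C(20) + D(26) = 46
Step 2: Merge B(26) + (C+D)(46) = 72
Read each symbol's code off the tree from the root (left child = 0, right child = 1).

Codes:
  D: 11 (length 2)
  B: 0 (length 1)
  C: 10 (length 2)
Average code length: 118/72 = 1.6389 bits/symbol


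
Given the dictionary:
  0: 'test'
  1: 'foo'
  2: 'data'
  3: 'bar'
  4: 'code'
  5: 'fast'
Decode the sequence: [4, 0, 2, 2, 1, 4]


Look up each index in the dictionary:
  4 -> 'code'
  0 -> 'test'
  2 -> 'data'
  2 -> 'data'
  1 -> 'foo'
  4 -> 'code'

Decoded: "code test data data foo code"


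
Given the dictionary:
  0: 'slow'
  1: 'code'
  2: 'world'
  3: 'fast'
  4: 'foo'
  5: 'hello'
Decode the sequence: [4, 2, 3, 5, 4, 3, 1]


Look up each index in the dictionary:
  4 -> 'foo'
  2 -> 'world'
  3 -> 'fast'
  5 -> 'hello'
  4 -> 'foo'
  3 -> 'fast'
  1 -> 'code'

Decoded: "foo world fast hello foo fast code"


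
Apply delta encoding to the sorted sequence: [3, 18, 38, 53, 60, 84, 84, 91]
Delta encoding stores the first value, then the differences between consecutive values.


First value: 3
Deltas:
  18 - 3 = 15
  38 - 18 = 20
  53 - 38 = 15
  60 - 53 = 7
  84 - 60 = 24
  84 - 84 = 0
  91 - 84 = 7


Delta encoded: [3, 15, 20, 15, 7, 24, 0, 7]


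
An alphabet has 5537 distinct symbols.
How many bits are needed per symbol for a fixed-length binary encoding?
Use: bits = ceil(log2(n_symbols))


log2(5537) = 12.4349
Bracket: 2^12 = 4096 < 5537 <= 2^13 = 8192
So ceil(log2(5537)) = 13

bits = ceil(log2(5537)) = ceil(12.4349) = 13 bits


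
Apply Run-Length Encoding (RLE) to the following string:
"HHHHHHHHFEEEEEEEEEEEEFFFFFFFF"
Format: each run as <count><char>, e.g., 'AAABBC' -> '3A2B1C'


Scanning runs left to right:
  i=0: run of 'H' x 8 -> '8H'
  i=8: run of 'F' x 1 -> '1F'
  i=9: run of 'E' x 12 -> '12E'
  i=21: run of 'F' x 8 -> '8F'

RLE = 8H1F12E8F


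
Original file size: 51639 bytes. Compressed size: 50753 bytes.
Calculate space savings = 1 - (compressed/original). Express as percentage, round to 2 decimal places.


ratio = compressed/original = 50753/51639 = 0.982842
savings = 1 - ratio = 1 - 0.982842 = 0.017158
as a percentage: 0.017158 * 100 = 1.72%

Space savings = 1 - 50753/51639 = 1.72%


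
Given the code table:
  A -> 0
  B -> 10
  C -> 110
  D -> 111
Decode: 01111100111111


Decoding:
0 -> A
111 -> D
110 -> C
0 -> A
111 -> D
111 -> D


Result: ADCADD


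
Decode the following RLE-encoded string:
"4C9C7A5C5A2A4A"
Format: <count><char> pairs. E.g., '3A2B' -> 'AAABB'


Expanding each <count><char> pair:
  4C -> 'CCCC'
  9C -> 'CCCCCCCCC'
  7A -> 'AAAAAAA'
  5C -> 'CCCCC'
  5A -> 'AAAAA'
  2A -> 'AA'
  4A -> 'AAAA'

Decoded = CCCCCCCCCCCCCAAAAAAACCCCCAAAAAAAAAAA


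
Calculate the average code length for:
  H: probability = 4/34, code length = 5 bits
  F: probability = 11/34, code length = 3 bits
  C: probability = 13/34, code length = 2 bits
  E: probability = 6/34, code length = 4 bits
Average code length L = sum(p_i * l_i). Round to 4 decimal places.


Weighted contributions p_i * l_i:
  H: (4/34) * 5 = 20/34
  F: (11/34) * 3 = 33/34
  C: (13/34) * 2 = 26/34
  E: (6/34) * 4 = 24/34
Sum = (20 + 33 + 26 + 24)/34 = 103/34

L = 103/34 = 3.0294 bits/symbol


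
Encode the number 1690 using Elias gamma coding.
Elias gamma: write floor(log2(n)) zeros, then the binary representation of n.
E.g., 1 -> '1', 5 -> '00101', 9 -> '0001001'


num_bits = floor(log2(1690)) + 1 = 11
leading_zeros = num_bits - 1 = 10
binary(1690) = 11010011010

Elias gamma(1690) = '0000000000' + '11010011010' = 000000000011010011010 (21 bits)


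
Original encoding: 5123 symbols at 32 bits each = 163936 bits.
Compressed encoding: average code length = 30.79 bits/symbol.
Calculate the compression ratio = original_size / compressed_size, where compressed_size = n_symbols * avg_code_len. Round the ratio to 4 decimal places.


original_size = n_symbols * orig_bits = 5123 * 32 = 163936 bits
compressed_size = n_symbols * avg_code_len = 5123 * 30.79 = 157737.17 bits
ratio = original_size / compressed_size = 163936 / 157737.17 = 1.0393

Compression ratio = 1.0393


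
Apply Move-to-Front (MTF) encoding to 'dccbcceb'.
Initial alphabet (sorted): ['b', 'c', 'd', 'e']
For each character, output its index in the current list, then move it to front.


MTF encoding:
'd': index 2 in ['b', 'c', 'd', 'e'] -> ['d', 'b', 'c', 'e']
'c': index 2 in ['d', 'b', 'c', 'e'] -> ['c', 'd', 'b', 'e']
'c': index 0 in ['c', 'd', 'b', 'e'] -> ['c', 'd', 'b', 'e']
'b': index 2 in ['c', 'd', 'b', 'e'] -> ['b', 'c', 'd', 'e']
'c': index 1 in ['b', 'c', 'd', 'e'] -> ['c', 'b', 'd', 'e']
'c': index 0 in ['c', 'b', 'd', 'e'] -> ['c', 'b', 'd', 'e']
'e': index 3 in ['c', 'b', 'd', 'e'] -> ['e', 'c', 'b', 'd']
'b': index 2 in ['e', 'c', 'b', 'd'] -> ['b', 'e', 'c', 'd']


Output: [2, 2, 0, 2, 1, 0, 3, 2]


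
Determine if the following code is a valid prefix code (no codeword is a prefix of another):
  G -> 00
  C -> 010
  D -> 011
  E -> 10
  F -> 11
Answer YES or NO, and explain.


Checking each pair (does one codeword prefix another?):
  G='00' vs C='010': no prefix
  G='00' vs D='011': no prefix
  G='00' vs E='10': no prefix
  G='00' vs F='11': no prefix
  C='010' vs G='00': no prefix
  C='010' vs D='011': no prefix
  C='010' vs E='10': no prefix
  C='010' vs F='11': no prefix
  D='011' vs G='00': no prefix
  D='011' vs C='010': no prefix
  D='011' vs E='10': no prefix
  D='011' vs F='11': no prefix
  E='10' vs G='00': no prefix
  E='10' vs C='010': no prefix
  E='10' vs D='011': no prefix
  E='10' vs F='11': no prefix
  F='11' vs G='00': no prefix
  F='11' vs C='010': no prefix
  F='11' vs D='011': no prefix
  F='11' vs E='10': no prefix
No violation found over all pairs.

YES -- this is a valid prefix code. No codeword is a prefix of any other codeword.


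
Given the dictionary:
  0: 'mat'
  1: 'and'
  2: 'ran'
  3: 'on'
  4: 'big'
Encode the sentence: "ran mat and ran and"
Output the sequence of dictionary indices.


Look up each word in the dictionary:
  'ran' -> 2
  'mat' -> 0
  'and' -> 1
  'ran' -> 2
  'and' -> 1

Encoded: [2, 0, 1, 2, 1]


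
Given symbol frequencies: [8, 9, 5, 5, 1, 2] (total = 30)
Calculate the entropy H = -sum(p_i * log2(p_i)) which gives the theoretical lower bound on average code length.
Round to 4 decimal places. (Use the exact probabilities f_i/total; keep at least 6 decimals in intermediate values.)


Per-symbol terms -p_i * log2(p_i) with p_i = f_i/30:
  p = 8/30 = 0.266667: log2(p) = -1.906891, -p*log2(p) = 0.508504
  p = 9/30 = 0.300000: log2(p) = -1.736966, -p*log2(p) = 0.521090
  p = 5/30 = 0.166667: log2(p) = -2.584963, -p*log2(p) = 0.430827
  p = 5/30 = 0.166667: log2(p) = -2.584963, -p*log2(p) = 0.430827
  p = 1/30 = 0.033333: log2(p) = -4.906891, -p*log2(p) = 0.163563
  p = 2/30 = 0.066667: log2(p) = -3.906891, -p*log2(p) = 0.260459
H = 0.508504 + 0.521090 + 0.430827 + 0.430827 + 0.163563 + 0.260459 = 2.315270

H = 2.3153 bits/symbol


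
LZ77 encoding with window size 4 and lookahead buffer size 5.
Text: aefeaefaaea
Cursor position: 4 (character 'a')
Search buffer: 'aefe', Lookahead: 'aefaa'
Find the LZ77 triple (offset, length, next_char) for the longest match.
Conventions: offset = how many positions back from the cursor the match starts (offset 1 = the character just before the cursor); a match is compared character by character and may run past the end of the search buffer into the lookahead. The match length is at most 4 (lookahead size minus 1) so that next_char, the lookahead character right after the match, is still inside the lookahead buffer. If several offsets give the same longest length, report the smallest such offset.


Try each offset into the search buffer:
  offset=1 (pos 3, char 'e'): match length 0
  offset=2 (pos 2, char 'f'): match length 0
  offset=3 (pos 1, char 'e'): match length 0
  offset=4 (pos 0, char 'a'): match length 3
Longest match has length 3 at offset 4.
next_char = character at position 4 + 3 = 7 -> 'a'

Best match: offset=4, length=3 (matching 'aef' starting at position 0)
LZ77 triple: (4, 3, 'a')


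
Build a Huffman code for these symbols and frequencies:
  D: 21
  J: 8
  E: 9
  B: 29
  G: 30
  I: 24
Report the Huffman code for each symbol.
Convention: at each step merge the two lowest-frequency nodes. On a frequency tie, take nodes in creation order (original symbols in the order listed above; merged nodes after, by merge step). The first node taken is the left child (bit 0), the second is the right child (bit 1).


Huffman tree construction:
Step 1: Merge J(8) + E(9) = 17
Step 2: Merge (J+E)(17) + D(21) = 38
Step 3: Merge I(24) + B(29) = 53
Step 4: Merge G(30) + ((J+E)+D)(38) = 68
Step 5: Merge (I+B)(53) + (G+((J+E)+D))(68) = 121
Read each symbol's code off the tree from the root (left child = 0, right child = 1).

Codes:
  D: 111 (length 3)
  J: 1100 (length 4)
  E: 1101 (length 4)
  B: 01 (length 2)
  G: 10 (length 2)
  I: 00 (length 2)
Average code length: 297/121 = 2.4545 bits/symbol


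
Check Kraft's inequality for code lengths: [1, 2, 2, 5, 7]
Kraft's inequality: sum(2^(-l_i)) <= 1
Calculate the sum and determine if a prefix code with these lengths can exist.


Sum = 2^(-1) + 2^(-2) + 2^(-2) + 2^(-5) + 2^(-7)
    = 0.5 + 0.25 + 0.25 + 0.03125 + 0.0078125
    = 133/128 = 1.0390625
Since 1.0390625 > 1, Kraft's inequality is NOT satisfied.
A prefix code with these lengths CANNOT exist.

Kraft sum = 1.0390625. Not satisfied.
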